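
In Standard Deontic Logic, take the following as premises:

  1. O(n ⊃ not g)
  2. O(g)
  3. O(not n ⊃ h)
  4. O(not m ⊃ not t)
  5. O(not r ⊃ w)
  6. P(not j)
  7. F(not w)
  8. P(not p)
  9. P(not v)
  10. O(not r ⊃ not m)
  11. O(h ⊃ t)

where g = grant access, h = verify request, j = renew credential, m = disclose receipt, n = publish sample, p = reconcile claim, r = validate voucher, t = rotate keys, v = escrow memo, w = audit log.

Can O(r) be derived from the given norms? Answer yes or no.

Premise 2 states O(g) outright.
Premise 1 is O(n ⊃ not g); contrapositively O(g ⊃ not n). Since O(g) holds, K gives O(not n).
From O(not n) and premise 3, O(not n ⊃ h), we obtain O(h).
With premise 11, O(h ⊃ t), the K-axiom yields O(t).
Premise 4, O(not m ⊃ not t), contraposes to O(t ⊃ m); with O(t) we get O(m).
Premise 10 is O(not r ⊃ not m); contrapositively O(m ⊃ r). Since O(m) holds, K gives O(r).
Premises 5, 6, 7, 8, 9 do not contribute to this derivation.
So O(r) follows.

Yes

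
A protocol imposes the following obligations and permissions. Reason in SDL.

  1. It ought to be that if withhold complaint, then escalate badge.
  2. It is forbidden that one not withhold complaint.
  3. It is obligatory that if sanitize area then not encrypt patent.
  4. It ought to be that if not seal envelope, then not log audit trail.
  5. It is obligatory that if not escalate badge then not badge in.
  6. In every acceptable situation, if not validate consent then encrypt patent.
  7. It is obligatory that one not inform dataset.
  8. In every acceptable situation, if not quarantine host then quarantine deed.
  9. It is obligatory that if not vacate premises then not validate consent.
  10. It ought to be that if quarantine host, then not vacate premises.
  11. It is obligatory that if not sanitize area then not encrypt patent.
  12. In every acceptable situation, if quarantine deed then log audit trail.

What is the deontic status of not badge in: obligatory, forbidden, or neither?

Premise 5 is O(¬escalate_badge → ¬badge_in), but O(¬escalate_badge) is not derivable from the premises, so it does not yield O(¬badge_in).
No premise or chain of K-axiom applications forces O(¬badge_in), and none forces O(badge_in). So ¬badge_in is neither obligatory nor forbidden under these norms.

Neither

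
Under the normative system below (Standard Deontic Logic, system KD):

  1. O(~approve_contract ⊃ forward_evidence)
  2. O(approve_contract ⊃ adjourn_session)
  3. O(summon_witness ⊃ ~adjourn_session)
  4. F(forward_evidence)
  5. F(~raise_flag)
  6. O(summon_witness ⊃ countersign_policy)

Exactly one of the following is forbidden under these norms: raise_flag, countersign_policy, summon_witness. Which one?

summon_witness

Premise 4 is F(forward_evidence), i.e. O(~forward_evidence).
The contrapositive of premise 1 (O(~approve_contract ⊃ forward_evidence)) is O(~forward_evidence ⊃ approve_contract), and O(~forward_evidence) is already established, so O(approve_contract).
With premise 2, O(approve_contract ⊃ adjourn_session), the K-axiom yields O(adjourn_session).
Premise 3, O(summon_witness ⊃ ~adjourn_session), contraposes to O(adjourn_session ⊃ ~summon_witness); with O(adjourn_session) we get O(~summon_witness).
So O(~summon_witness) holds, i.e. summon_witness is forbidden. None of the other listed options is forbidden under the premises.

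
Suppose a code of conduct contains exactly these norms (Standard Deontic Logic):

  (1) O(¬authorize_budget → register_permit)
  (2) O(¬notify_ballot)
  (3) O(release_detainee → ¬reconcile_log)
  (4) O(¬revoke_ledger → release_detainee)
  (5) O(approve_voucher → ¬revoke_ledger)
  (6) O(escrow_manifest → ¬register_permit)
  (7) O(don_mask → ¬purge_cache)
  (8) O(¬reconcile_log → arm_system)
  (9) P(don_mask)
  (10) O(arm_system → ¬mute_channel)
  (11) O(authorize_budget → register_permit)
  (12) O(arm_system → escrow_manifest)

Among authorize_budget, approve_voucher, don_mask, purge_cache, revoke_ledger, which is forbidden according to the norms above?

approve_voucher

Premises 11 and 1 cover both cases: O(authorize_budget → register_permit) and O(¬authorize_budget → register_permit). Since authorize_budget ∨ ¬authorize_budget is a tautology, O(register_permit) follows.
The contrapositive of premise 6 (O(escrow_manifest → ¬register_permit)) is O(register_permit → ¬escrow_manifest), and O(register_permit) is already established, so O(¬escrow_manifest).
The contrapositive of premise 12 (O(arm_system → escrow_manifest)) is O(¬escrow_manifest → ¬arm_system), and O(¬escrow_manifest) is already established, so O(¬arm_system).
Premise 8 is O(¬reconcile_log → arm_system); contrapositively O(¬arm_system → reconcile_log). Since O(¬arm_system) holds, K gives O(reconcile_log).
Premise 3, O(release_detainee → ¬reconcile_log), contraposes to O(reconcile_log → ¬release_detainee); with O(reconcile_log) we get O(¬release_detainee).
Premise 4 is O(¬revoke_ledger → release_detainee); contrapositively O(¬release_detainee → revoke_ledger). Since O(¬release_detainee) holds, K gives O(revoke_ledger).
The contrapositive of premise 5 (O(approve_voucher → ¬revoke_ledger)) is O(revoke_ledger → ¬approve_voucher), and O(revoke_ledger) is already established, so O(¬approve_voucher).
So O(¬approve_voucher) holds, i.e. approve_voucher is forbidden. None of the other listed options is forbidden under the premises.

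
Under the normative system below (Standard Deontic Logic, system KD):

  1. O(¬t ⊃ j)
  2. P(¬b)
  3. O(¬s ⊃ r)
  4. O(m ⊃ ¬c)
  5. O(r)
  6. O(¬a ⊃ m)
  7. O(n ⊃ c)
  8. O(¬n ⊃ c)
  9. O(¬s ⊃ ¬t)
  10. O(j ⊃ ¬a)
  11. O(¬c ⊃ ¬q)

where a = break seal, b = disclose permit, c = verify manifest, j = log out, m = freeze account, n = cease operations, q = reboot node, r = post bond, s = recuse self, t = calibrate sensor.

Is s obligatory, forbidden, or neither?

Premises 7 and 8 are O(n ⊃ c) and O(¬n ⊃ c); every ideal world satisfies n or ¬n, so in either case c holds — hence O(c).
The contrapositive of premise 4 (O(m ⊃ ¬c)) is O(c ⊃ ¬m), and O(c) is already established, so O(¬m).
Premise 6, O(¬a ⊃ m), contraposes to O(¬m ⊃ a); with O(¬m) we get O(a).
Premise 10 is O(j ⊃ ¬a); contrapositively O(a ⊃ ¬j). Since O(a) holds, K gives O(¬j).
Premise 1 is O(¬t ⊃ j); contrapositively O(¬j ⊃ t). Since O(¬j) holds, K gives O(t).
Premise 9, O(¬s ⊃ ¬t), contraposes to O(t ⊃ s); with O(t) we get O(s).
Premises 2, 3, 5, 11 do not contribute to this derivation.
Hence s is obligatory.

Obligatory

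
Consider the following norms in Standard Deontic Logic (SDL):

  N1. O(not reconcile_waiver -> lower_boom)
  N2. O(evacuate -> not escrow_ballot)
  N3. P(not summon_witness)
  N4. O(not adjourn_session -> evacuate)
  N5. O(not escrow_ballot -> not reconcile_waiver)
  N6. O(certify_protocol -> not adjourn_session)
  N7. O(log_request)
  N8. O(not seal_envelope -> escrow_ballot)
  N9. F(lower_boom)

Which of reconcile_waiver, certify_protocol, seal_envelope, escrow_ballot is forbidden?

F(lower_boom) at premise 9 means O(not lower_boom).
Premise 1 is O(not reconcile_waiver -> lower_boom); contrapositively O(not lower_boom -> reconcile_waiver). Since O(not lower_boom) holds, K gives O(reconcile_waiver).
The contrapositive of premise 5 (O(not escrow_ballot -> not reconcile_waiver)) is O(reconcile_waiver -> escrow_ballot), and O(reconcile_waiver) is already established, so O(escrow_ballot).
Premise 2 is O(evacuate -> not escrow_ballot); contrapositively O(escrow_ballot -> not evacuate). Since O(escrow_ballot) holds, K gives O(not evacuate).
The contrapositive of premise 4 (O(not adjourn_session -> evacuate)) is O(not evacuate -> adjourn_session), and O(not evacuate) is already established, so O(adjourn_session).
Premise 6 is O(certify_protocol -> not adjourn_session); contrapositively O(adjourn_session -> not certify_protocol). Since O(adjourn_session) holds, K gives O(not certify_protocol).
So O(not certify_protocol) holds, i.e. certify_protocol is forbidden. None of the other listed options is forbidden under the premises.

certify_protocol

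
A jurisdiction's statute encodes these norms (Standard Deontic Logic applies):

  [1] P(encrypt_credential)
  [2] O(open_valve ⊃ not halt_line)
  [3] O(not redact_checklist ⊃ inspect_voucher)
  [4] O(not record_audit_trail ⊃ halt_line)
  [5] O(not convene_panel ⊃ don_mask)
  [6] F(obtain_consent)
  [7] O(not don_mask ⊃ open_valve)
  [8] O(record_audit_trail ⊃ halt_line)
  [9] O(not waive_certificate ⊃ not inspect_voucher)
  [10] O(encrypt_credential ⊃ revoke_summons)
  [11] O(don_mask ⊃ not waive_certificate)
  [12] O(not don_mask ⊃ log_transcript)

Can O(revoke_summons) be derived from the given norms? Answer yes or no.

No

Premise 10 is O(encrypt_credential ⊃ revoke_summons), but O(encrypt_credential) is not derivable from the premises (the permission P(encrypt_credential) asserts only not O(not encrypt_credential), not O(encrypt_credential)), so it does not yield O(revoke_summons).
No other premise forces O(revoke_summons). An ideal world satisfying every premise can still have revoke_summons false, so O(revoke_summons) is not derivable.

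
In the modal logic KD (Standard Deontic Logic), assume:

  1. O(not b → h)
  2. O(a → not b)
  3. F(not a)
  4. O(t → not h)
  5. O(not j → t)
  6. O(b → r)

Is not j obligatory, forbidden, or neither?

Premise 3 is F(not a), i.e. O(a).
Premise 2 is O(a → not b); since O(a), deontic closure gives O(not b).
Applying K to premise 1 (O(not b → h)) and O(not b) yields O(h).
The contrapositive of premise 4 (O(t → not h)) is O(h → not t), and O(h) is already established, so O(not t).
Premise 5 is O(not j → t); contrapositively O(not t → j). Since O(not t) holds, K gives O(j).
Premise 6 does not contribute to this derivation.
Thus O(j), which is F(not j): not j is forbidden.

Forbidden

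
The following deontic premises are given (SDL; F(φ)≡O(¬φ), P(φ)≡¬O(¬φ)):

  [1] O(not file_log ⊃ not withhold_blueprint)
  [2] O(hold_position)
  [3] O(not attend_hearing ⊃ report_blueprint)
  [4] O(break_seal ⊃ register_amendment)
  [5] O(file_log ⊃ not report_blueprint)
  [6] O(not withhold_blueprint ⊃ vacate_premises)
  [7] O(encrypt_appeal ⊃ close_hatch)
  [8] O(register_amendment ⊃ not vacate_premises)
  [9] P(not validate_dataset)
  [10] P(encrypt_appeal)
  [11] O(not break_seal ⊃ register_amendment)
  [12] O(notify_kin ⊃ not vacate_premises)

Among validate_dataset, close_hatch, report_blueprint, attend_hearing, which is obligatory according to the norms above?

Premises 11 and 4 cover both cases: O(not break_seal ⊃ register_amendment) and O(break_seal ⊃ register_amendment). Since not break_seal ∨ break_seal is a tautology, O(register_amendment) follows.
Premise 8 is O(register_amendment ⊃ not vacate_premises); since O(register_amendment), deontic closure gives O(not vacate_premises).
Premise 6 is O(not withhold_blueprint ⊃ vacate_premises); contrapositively O(not vacate_premises ⊃ withhold_blueprint). Since O(not vacate_premises) holds, K gives O(withhold_blueprint).
Premise 1, O(not file_log ⊃ not withhold_blueprint), contraposes to O(withhold_blueprint ⊃ file_log); with O(withhold_blueprint) we get O(file_log).
With premise 5, O(file_log ⊃ not report_blueprint), the K-axiom yields O(not report_blueprint).
The contrapositive of premise 3 (O(not attend_hearing ⊃ report_blueprint)) is O(not report_blueprint ⊃ attend_hearing), and O(not report_blueprint) is already established, so O(attend_hearing).
So O(attend_hearing) holds — attend_hearing is obligatory. None of the other listed options is made obligatory by any chain of premises.

attend_hearing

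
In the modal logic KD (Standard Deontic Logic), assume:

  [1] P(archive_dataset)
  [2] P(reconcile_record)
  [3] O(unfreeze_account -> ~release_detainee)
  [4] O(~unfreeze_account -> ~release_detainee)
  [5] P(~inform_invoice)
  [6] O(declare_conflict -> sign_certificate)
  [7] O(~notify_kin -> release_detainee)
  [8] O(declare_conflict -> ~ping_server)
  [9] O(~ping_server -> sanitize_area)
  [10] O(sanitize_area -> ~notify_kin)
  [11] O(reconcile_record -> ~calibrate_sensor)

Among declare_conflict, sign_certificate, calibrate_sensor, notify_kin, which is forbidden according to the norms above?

declare_conflict

By case analysis on ~unfreeze_account: premise 4 gives O(~unfreeze_account -> ~release_detainee) and premise 3 gives O(unfreeze_account -> ~release_detainee), so O(~release_detainee) either way.
Premise 7 is O(~notify_kin -> release_detainee); contrapositively O(~release_detainee -> notify_kin). Since O(~release_detainee) holds, K gives O(notify_kin).
Premise 10, O(sanitize_area -> ~notify_kin), contraposes to O(notify_kin -> ~sanitize_area); with O(notify_kin) we get O(~sanitize_area).
Premise 9, O(~ping_server -> sanitize_area), contraposes to O(~sanitize_area -> ping_server); with O(~sanitize_area) we get O(ping_server).
Premise 8, O(declare_conflict -> ~ping_server), contraposes to O(ping_server -> ~declare_conflict); with O(ping_server) we get O(~declare_conflict).
So O(~declare_conflict) holds, i.e. declare_conflict is forbidden. None of the other listed options is forbidden under the premises.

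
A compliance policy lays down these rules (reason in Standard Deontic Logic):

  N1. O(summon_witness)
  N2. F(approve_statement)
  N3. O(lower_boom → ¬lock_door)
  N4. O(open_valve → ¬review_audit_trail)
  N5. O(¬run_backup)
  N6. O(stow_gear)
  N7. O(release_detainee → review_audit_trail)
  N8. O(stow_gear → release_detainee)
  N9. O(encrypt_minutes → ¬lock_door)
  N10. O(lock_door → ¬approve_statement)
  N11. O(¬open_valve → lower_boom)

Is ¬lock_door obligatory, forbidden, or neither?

Obligatory

From premise 6 we have O(stow_gear).
Premise 8 is O(stow_gear → release_detainee); since O(stow_gear), deontic closure gives O(release_detainee).
Applying K to premise 7 (O(release_detainee → review_audit_trail)) and O(release_detainee) yields O(review_audit_trail).
The contrapositive of premise 4 (O(open_valve → ¬review_audit_trail)) is O(review_audit_trail → ¬open_valve), and O(review_audit_trail) is already established, so O(¬open_valve).
Applying K to premise 11 (O(¬open_valve → lower_boom)) and O(¬open_valve) yields O(lower_boom).
Applying K to premise 3 (O(lower_boom → ¬lock_door)) and O(lower_boom) yields O(¬lock_door).
Premises 1, 2, 5, 9, 10 do not contribute to this derivation.
Hence ¬lock_door is obligatory.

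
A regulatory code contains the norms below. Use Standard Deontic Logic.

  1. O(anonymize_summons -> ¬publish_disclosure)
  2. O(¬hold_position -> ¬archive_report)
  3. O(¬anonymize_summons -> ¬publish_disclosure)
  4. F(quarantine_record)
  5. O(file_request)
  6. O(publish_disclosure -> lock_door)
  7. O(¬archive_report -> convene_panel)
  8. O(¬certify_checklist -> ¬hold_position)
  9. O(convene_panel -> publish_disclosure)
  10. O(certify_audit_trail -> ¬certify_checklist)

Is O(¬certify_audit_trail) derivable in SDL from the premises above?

Yes

Premises 1 and 3 cover both cases: O(anonymize_summons -> ¬publish_disclosure) and O(¬anonymize_summons -> ¬publish_disclosure). Since anonymize_summons ∨ ¬anonymize_summons is a tautology, O(¬publish_disclosure) follows.
Premise 9 is O(convene_panel -> publish_disclosure); contrapositively O(¬publish_disclosure -> ¬convene_panel). Since O(¬publish_disclosure) holds, K gives O(¬convene_panel).
Premise 7 is O(¬archive_report -> convene_panel); contrapositively O(¬convene_panel -> archive_report). Since O(¬convene_panel) holds, K gives O(archive_report).
Premise 2 is O(¬hold_position -> ¬archive_report); contrapositively O(archive_report -> hold_position). Since O(archive_report) holds, K gives O(hold_position).
The contrapositive of premise 8 (O(¬certify_checklist -> ¬hold_position)) is O(hold_position -> certify_checklist), and O(hold_position) is already established, so O(certify_checklist).
Premise 10, O(certify_audit_trail -> ¬certify_checklist), contraposes to O(certify_checklist -> ¬certify_audit_trail); with O(certify_checklist) we get O(¬certify_audit_trail).
Premises 4, 5, 6 do not contribute to this derivation.
So O(¬certify_audit_trail) follows.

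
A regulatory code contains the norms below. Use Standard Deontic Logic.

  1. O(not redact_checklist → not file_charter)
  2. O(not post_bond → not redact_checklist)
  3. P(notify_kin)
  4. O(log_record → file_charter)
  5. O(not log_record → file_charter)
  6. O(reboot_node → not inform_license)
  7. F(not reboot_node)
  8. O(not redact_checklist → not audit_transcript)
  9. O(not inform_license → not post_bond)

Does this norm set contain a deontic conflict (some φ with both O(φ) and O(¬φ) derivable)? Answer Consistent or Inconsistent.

By case analysis on not log_record: premise 5 gives O(not log_record → file_charter) and premise 4 gives O(log_record → file_charter), so O(file_charter) either way.
Premise 1, O(not redact_checklist → not file_charter), contraposes to O(file_charter → redact_checklist); with O(file_charter) we get O(redact_checklist).
Premise 2 is O(not post_bond → not redact_checklist); contrapositively O(redact_checklist → post_bond). Since O(redact_checklist) holds, K gives O(post_bond).
Premise 9, O(not inform_license → not post_bond), contraposes to O(post_bond → inform_license); with O(post_bond) we get O(inform_license).
Premise 6 is O(reboot_node → not inform_license); contrapositively O(inform_license → not reboot_node). Since O(inform_license) holds, K gives O(not reboot_node).
However, F(not reboot_node) at premise 7 amounts to O(reboot_node).
We now have both O(not reboot_node) and O(reboot_node) — reboot_node is simultaneously obligatory and forbidden, violating the D-axiom.

Inconsistent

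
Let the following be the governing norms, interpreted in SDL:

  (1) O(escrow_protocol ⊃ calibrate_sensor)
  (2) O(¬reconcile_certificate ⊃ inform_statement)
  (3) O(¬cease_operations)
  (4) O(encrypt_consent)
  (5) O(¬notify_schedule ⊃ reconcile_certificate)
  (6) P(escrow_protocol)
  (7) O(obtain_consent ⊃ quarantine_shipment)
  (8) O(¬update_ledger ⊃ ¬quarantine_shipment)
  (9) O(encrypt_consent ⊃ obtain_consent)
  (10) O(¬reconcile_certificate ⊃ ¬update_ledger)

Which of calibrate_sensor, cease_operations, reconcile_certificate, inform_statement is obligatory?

Premise 4 gives O(encrypt_consent).
With premise 9, O(encrypt_consent ⊃ obtain_consent), the K-axiom yields O(obtain_consent).
Premise 7 is O(obtain_consent ⊃ quarantine_shipment); since O(obtain_consent), deontic closure gives O(quarantine_shipment).
The contrapositive of premise 8 (O(¬update_ledger ⊃ ¬quarantine_shipment)) is O(quarantine_shipment ⊃ update_ledger), and O(quarantine_shipment) is already established, so O(update_ledger).
Premise 10, O(¬reconcile_certificate ⊃ ¬update_ledger), contraposes to O(update_ledger ⊃ reconcile_certificate); with O(update_ledger) we get O(reconcile_certificate).
So O(reconcile_certificate) holds — reconcile_certificate is obligatory. None of the other listed options is made obligatory by any chain of premises.

reconcile_certificate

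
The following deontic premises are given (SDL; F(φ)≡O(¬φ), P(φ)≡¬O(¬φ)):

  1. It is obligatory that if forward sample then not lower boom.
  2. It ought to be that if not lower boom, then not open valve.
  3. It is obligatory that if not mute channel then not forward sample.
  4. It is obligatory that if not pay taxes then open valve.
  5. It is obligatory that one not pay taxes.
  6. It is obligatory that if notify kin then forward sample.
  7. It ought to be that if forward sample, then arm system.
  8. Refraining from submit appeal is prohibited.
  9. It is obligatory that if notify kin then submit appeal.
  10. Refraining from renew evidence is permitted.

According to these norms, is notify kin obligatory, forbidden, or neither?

Forbidden

Premise 5 gives O(¬pay_taxes).
Premise 4 is O(¬pay_taxes → open_valve); since O(¬pay_taxes), deontic closure gives O(open_valve).
Premise 2 is O(¬lower_boom → ¬open_valve); contrapositively O(open_valve → lower_boom). Since O(open_valve) holds, K gives O(lower_boom).
Premise 1 is O(forward_sample → ¬lower_boom); contrapositively O(lower_boom → ¬forward_sample). Since O(lower_boom) holds, K gives O(¬forward_sample).
Premise 6, O(notify_kin → forward_sample), contraposes to O(¬forward_sample → ¬notify_kin); with O(¬forward_sample) we get O(¬notify_kin).
Premises 3, 7, 8, 9, 10 do not contribute to this derivation.
Thus O(¬notify_kin), which is F(notify_kin): notify_kin is forbidden.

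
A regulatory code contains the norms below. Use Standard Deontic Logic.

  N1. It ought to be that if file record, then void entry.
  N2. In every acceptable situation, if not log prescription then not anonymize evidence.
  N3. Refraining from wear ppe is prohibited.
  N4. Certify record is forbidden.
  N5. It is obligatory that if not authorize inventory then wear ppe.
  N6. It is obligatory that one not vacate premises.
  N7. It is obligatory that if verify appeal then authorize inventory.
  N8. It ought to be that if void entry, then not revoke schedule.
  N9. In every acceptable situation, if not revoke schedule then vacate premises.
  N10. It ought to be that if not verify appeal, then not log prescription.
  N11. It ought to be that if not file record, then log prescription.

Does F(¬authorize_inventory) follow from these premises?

Yes

Premise 6 gives O(¬vacate_premises).
Premise 9 is O(¬revoke_schedule → vacate_premises); contrapositively O(¬vacate_premises → revoke_schedule). Since O(¬vacate_premises) holds, K gives O(revoke_schedule).
Premise 8 is O(void_entry → ¬revoke_schedule); contrapositively O(revoke_schedule → ¬void_entry). Since O(revoke_schedule) holds, K gives O(¬void_entry).
Premise 1, O(file_record → void_entry), contraposes to O(¬void_entry → ¬file_record); with O(¬void_entry) we get O(¬file_record).
Applying K to premise 11 (O(¬file_record → log_prescription)) and O(¬file_record) yields O(log_prescription).
Premise 10, O(¬verify_appeal → ¬log_prescription), contraposes to O(log_prescription → verify_appeal); with O(log_prescription) we get O(verify_appeal).
From O(verify_appeal) and premise 7, O(verify_appeal → authorize_inventory), we obtain O(authorize_inventory).
Premises 2, 3, 4, 5 do not contribute to this derivation.
So O(authorize_inventory) holds, i.e. F(¬authorize_inventory). The claim follows.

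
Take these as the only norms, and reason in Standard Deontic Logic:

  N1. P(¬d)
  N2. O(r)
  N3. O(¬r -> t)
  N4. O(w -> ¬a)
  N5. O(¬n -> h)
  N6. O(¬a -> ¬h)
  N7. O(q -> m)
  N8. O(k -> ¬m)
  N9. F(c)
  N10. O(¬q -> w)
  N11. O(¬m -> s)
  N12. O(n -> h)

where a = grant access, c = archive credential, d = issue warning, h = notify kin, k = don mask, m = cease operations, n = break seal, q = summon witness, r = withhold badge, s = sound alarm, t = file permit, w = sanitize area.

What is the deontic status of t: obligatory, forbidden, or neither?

Neither

Premise 3 is O(¬r -> t), but O(¬r) is not derivable from the premises, so it does not yield O(t).
No premise or chain of K-axiom applications forces O(t), and none forces O(¬t). So t is neither obligatory nor forbidden under these norms.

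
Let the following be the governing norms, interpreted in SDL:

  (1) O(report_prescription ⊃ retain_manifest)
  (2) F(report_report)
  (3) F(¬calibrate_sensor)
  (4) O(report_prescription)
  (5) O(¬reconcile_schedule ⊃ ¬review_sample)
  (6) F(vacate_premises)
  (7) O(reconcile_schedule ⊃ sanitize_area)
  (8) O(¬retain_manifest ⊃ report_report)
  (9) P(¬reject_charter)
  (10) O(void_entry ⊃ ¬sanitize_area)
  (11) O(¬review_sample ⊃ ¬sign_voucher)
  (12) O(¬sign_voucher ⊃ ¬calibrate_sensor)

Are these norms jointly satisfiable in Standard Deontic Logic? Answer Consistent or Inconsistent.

Premise 8 is O(¬retain_manifest ⊃ report_report), but O(¬retain_manifest) is not derivable from the premises, so it does not yield O(report_report).
So O(report_report) is not derivable, and the apparent clash with O(¬report_report) does not arise.
A world satisfying every obligation exists (e.g. calibrate_sensor=true, reconcile_schedule=true, reject_charter=false, report_prescription=true, report_report=false, retain_manifest=true, review_sample=true, sanitize_area=true, sign_voucher=true, vacate_premises=false, void_entry=false); no atom is both obligatory and forbidden, so the set is consistent.

Consistent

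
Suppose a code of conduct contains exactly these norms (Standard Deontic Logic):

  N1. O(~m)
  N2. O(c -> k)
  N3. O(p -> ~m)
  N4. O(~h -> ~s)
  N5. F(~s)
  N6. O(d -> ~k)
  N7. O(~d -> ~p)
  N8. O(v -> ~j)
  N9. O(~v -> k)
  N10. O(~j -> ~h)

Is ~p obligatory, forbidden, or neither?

F(~s) at premise 5 means O(s).
Premise 4, O(~h -> ~s), contraposes to O(s -> h); with O(s) we get O(h).
Premise 10 is O(~j -> ~h); contrapositively O(h -> j). Since O(h) holds, K gives O(j).
Premise 8, O(v -> ~j), contraposes to O(j -> ~v); with O(j) we get O(~v).
With premise 9, O(~v -> k), the K-axiom yields O(k).
Premise 6 is O(d -> ~k); contrapositively O(k -> ~d). Since O(k) holds, K gives O(~d).
Applying K to premise 7 (O(~d -> ~p)) and O(~d) yields O(~p).
Premises 1, 2, 3 do not contribute to this derivation.
Hence ~p is obligatory.

Obligatory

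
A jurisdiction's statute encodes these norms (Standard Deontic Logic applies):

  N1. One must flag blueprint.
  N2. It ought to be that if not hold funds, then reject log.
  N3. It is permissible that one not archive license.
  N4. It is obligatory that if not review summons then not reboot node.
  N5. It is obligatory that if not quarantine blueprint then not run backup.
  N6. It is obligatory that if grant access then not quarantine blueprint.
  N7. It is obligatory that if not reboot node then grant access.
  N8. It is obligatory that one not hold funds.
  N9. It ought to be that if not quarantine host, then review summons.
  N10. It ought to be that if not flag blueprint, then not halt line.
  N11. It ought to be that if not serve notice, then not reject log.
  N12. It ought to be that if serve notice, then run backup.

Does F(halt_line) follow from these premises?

No

Premise 10 is O(¬flag_blueprint → ¬halt_line), but O(¬flag_blueprint) is not derivable from the premises, so it does not yield O(¬halt_line).
No other premise forces O(¬halt_line). An ideal world satisfying every premise can still have halt_line true, so F(halt_line) is not derivable.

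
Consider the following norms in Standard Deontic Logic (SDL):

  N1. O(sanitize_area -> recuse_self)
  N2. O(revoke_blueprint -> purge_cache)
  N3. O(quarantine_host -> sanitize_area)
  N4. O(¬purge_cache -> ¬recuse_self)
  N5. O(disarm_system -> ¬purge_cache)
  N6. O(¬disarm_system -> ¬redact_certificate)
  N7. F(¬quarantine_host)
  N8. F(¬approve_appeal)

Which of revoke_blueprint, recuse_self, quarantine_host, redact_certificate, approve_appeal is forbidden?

Premise 7 is F(¬quarantine_host), i.e. O(quarantine_host).
From O(quarantine_host) and premise 3, O(quarantine_host -> sanitize_area), we obtain O(sanitize_area).
From O(sanitize_area) and premise 1, O(sanitize_area -> recuse_self), we obtain O(recuse_self).
The contrapositive of premise 4 (O(¬purge_cache -> ¬recuse_self)) is O(recuse_self -> purge_cache), and O(recuse_self) is already established, so O(purge_cache).
The contrapositive of premise 5 (O(disarm_system -> ¬purge_cache)) is O(purge_cache -> ¬disarm_system), and O(purge_cache) is already established, so O(¬disarm_system).
From O(¬disarm_system) and premise 6, O(¬disarm_system -> ¬redact_certificate), we obtain O(¬redact_certificate).
So O(¬redact_certificate) holds, i.e. redact_certificate is forbidden. None of the other listed options is forbidden under the premises.

redact_certificate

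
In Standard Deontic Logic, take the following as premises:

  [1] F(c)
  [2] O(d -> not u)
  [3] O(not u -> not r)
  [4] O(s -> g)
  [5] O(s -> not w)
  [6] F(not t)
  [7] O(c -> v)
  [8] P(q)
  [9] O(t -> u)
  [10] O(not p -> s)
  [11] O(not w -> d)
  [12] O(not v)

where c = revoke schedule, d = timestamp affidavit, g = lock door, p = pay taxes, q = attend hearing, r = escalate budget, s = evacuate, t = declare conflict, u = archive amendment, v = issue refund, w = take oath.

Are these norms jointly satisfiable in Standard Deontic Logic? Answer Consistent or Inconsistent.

Consistent

Premise 7 is O(c -> v), but O(c) is not derivable from the premises, so it does not yield O(v).
So O(v) is not derivable, and the apparent clash with O(not v) does not arise.
A world satisfying every obligation exists (e.g. c=false, d=false, g=false, p=true, q=false, r=false, s=false, t=true, u=true, v=false, w=true); no atom is both obligatory and forbidden, so the set is consistent.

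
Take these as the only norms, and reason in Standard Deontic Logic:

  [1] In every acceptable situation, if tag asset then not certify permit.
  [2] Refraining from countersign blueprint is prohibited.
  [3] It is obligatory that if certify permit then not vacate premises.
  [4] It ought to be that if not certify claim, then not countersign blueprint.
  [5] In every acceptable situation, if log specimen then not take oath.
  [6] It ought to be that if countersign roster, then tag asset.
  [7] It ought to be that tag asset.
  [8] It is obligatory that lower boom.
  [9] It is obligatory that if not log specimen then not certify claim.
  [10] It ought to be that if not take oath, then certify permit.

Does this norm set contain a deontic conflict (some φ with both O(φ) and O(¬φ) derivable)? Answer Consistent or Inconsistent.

Premise 7 gives O(tag_asset).
Premise 1 is O(tag_asset → ¬certify_permit); since O(tag_asset), deontic closure gives O(¬certify_permit).
Premise 10 is O(¬take_oath → certify_permit); contrapositively O(¬certify_permit → take_oath). Since O(¬certify_permit) holds, K gives O(take_oath).
Premise 5, O(log_specimen → ¬take_oath), contraposes to O(take_oath → ¬log_specimen); with O(take_oath) we get O(¬log_specimen).
Premise 9 is O(¬log_specimen → ¬certify_claim); since O(¬log_specimen), deontic closure gives O(¬certify_claim).
Premise 4 is O(¬certify_claim → ¬countersign_blueprint); since O(¬certify_claim), deontic closure gives O(¬countersign_blueprint).
However, F(¬countersign_blueprint) at premise 2 amounts to O(countersign_blueprint).
We now have both O(¬countersign_blueprint) and O(countersign_blueprint) — countersign_blueprint is simultaneously obligatory and forbidden, violating the D-axiom.

Inconsistent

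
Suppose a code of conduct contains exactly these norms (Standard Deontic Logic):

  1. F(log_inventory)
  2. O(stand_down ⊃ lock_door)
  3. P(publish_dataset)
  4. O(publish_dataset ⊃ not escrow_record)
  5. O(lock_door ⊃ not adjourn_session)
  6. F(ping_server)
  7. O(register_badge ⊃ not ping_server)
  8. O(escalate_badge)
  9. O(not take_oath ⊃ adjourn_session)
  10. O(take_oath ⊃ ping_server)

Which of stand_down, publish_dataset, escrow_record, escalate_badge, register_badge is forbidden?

stand_down

F(ping_server) at premise 6 means O(not ping_server).
Premise 10, O(take_oath ⊃ ping_server), contraposes to O(not ping_server ⊃ not take_oath); with O(not ping_server) we get O(not take_oath).
Premise 9 is O(not take_oath ⊃ adjourn_session); since O(not take_oath), deontic closure gives O(adjourn_session).
Premise 5, O(lock_door ⊃ not adjourn_session), contraposes to O(adjourn_session ⊃ not lock_door); with O(adjourn_session) we get O(not lock_door).
Premise 2 is O(stand_down ⊃ lock_door); contrapositively O(not lock_door ⊃ not stand_down). Since O(not lock_door) holds, K gives O(not stand_down).
So O(not stand_down) holds, i.e. stand_down is forbidden. None of the other listed options is forbidden under the premises.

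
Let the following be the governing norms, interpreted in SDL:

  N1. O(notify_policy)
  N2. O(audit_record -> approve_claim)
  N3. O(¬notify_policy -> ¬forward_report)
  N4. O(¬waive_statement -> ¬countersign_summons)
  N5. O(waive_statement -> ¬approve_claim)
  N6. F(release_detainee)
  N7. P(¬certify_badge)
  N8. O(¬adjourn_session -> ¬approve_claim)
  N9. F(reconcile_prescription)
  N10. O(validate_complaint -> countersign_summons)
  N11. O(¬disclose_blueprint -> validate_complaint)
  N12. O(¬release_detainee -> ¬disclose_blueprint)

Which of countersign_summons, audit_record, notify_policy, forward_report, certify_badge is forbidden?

audit_record

Premise 6 is F(release_detainee), i.e. O(¬release_detainee).
From O(¬release_detainee) and premise 12, O(¬release_detainee -> ¬disclose_blueprint), we obtain O(¬disclose_blueprint).
Applying K to premise 11 (O(¬disclose_blueprint -> validate_complaint)) and O(¬disclose_blueprint) yields O(validate_complaint).
With premise 10, O(validate_complaint -> countersign_summons), the K-axiom yields O(countersign_summons).
The contrapositive of premise 4 (O(¬waive_statement -> ¬countersign_summons)) is O(countersign_summons -> waive_statement), and O(countersign_summons) is already established, so O(waive_statement).
Applying K to premise 5 (O(waive_statement -> ¬approve_claim)) and O(waive_statement) yields O(¬approve_claim).
Premise 2 is O(audit_record -> approve_claim); contrapositively O(¬approve_claim -> ¬audit_record). Since O(¬approve_claim) holds, K gives O(¬audit_record).
So O(¬audit_record) holds, i.e. audit_record is forbidden. None of the other listed options is forbidden under the premises.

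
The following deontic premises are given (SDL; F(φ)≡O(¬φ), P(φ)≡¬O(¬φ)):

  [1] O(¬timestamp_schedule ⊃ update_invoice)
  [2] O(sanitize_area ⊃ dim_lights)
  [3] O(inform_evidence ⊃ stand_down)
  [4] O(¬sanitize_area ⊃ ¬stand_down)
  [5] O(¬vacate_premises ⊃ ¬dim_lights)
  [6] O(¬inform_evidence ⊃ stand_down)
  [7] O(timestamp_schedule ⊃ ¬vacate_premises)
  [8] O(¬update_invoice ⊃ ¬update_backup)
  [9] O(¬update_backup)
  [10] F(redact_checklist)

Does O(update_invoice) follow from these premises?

Yes

Premises 3 and 6 are O(inform_evidence ⊃ stand_down) and O(¬inform_evidence ⊃ stand_down); every ideal world satisfies inform_evidence or ¬inform_evidence, so in either case stand_down holds — hence O(stand_down).
Premise 4 is O(¬sanitize_area ⊃ ¬stand_down); contrapositively O(stand_down ⊃ sanitize_area). Since O(stand_down) holds, K gives O(sanitize_area).
Applying K to premise 2 (O(sanitize_area ⊃ dim_lights)) and O(sanitize_area) yields O(dim_lights).
Premise 5, O(¬vacate_premises ⊃ ¬dim_lights), contraposes to O(dim_lights ⊃ vacate_premises); with O(dim_lights) we get O(vacate_premises).
Premise 7, O(timestamp_schedule ⊃ ¬vacate_premises), contraposes to O(vacate_premises ⊃ ¬timestamp_schedule); with O(vacate_premises) we get O(¬timestamp_schedule).
Premise 1 is O(¬timestamp_schedule ⊃ update_invoice); since O(¬timestamp_schedule), deontic closure gives O(update_invoice).
Premises 8, 9, 10 do not contribute to this derivation.
So O(update_invoice) follows.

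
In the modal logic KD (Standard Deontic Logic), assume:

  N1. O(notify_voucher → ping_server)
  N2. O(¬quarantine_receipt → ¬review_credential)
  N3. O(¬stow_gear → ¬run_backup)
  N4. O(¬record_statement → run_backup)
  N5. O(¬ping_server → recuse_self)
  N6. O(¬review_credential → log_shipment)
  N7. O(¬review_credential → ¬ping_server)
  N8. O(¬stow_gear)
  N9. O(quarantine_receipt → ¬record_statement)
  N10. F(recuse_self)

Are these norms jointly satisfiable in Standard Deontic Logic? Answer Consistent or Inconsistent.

Inconsistent

Premise 10, F(recuse_self), is equivalent to O(¬recuse_self).
Premise 5, O(¬ping_server → recuse_self), contraposes to O(¬recuse_self → ping_server); with O(¬recuse_self) we get O(ping_server).
Premise 7, O(¬review_credential → ¬ping_server), contraposes to O(ping_server → review_credential); with O(ping_server) we get O(review_credential).
The contrapositive of premise 2 (O(¬quarantine_receipt → ¬review_credential)) is O(review_credential → quarantine_receipt), and O(review_credential) is already established, so O(quarantine_receipt).
From O(quarantine_receipt) and premise 9, O(quarantine_receipt → ¬record_statement), we obtain O(¬record_statement).
From O(¬record_statement) and premise 4, O(¬record_statement → run_backup), we obtain O(run_backup).
Premise 3, O(¬stow_gear → ¬run_backup), contraposes to O(run_backup → stow_gear); with O(run_backup) we get O(stow_gear).
Yet premise 8 states O(¬stow_gear).
We now have both O(stow_gear) and O(¬stow_gear) — stow_gear is simultaneously obligatory and forbidden, violating the D-axiom.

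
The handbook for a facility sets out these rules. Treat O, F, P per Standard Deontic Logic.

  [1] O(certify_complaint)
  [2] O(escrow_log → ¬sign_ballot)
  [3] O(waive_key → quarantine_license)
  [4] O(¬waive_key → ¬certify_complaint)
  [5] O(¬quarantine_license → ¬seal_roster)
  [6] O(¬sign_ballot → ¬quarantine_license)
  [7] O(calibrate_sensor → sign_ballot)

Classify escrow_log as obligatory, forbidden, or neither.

From premise 1 we have O(certify_complaint).
Premise 4 is O(¬waive_key → ¬certify_complaint); contrapositively O(certify_complaint → waive_key). Since O(certify_complaint) holds, K gives O(waive_key).
From O(waive_key) and premise 3, O(waive_key → quarantine_license), we obtain O(quarantine_license).
Premise 6 is O(¬sign_ballot → ¬quarantine_license); contrapositively O(quarantine_license → sign_ballot). Since O(quarantine_license) holds, K gives O(sign_ballot).
Premise 2, O(escrow_log → ¬sign_ballot), contraposes to O(sign_ballot → ¬escrow_log); with O(sign_ballot) we get O(¬escrow_log).
Premises 5, 7 do not contribute to this derivation.
Thus O(¬escrow_log), which is F(escrow_log): escrow_log is forbidden.

Forbidden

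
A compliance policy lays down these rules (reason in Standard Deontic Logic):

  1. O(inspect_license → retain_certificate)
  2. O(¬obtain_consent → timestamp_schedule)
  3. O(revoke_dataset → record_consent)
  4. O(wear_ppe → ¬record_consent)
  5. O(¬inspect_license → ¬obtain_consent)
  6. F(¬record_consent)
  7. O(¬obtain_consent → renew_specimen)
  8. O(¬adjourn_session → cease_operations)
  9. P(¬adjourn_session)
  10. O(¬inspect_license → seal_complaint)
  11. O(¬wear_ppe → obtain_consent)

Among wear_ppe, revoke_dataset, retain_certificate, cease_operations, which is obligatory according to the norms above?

F(¬record_consent) at premise 6 means O(record_consent).
The contrapositive of premise 4 (O(wear_ppe → ¬record_consent)) is O(record_consent → ¬wear_ppe), and O(record_consent) is already established, so O(¬wear_ppe).
With premise 11, O(¬wear_ppe → obtain_consent), the K-axiom yields O(obtain_consent).
Premise 5, O(¬inspect_license → ¬obtain_consent), contraposes to O(obtain_consent → inspect_license); with O(obtain_consent) we get O(inspect_license).
With premise 1, O(inspect_license → retain_certificate), the K-axiom yields O(retain_certificate).
So O(retain_certificate) holds — retain_certificate is obligatory. None of the other listed options is made obligatory by any chain of premises.

retain_certificate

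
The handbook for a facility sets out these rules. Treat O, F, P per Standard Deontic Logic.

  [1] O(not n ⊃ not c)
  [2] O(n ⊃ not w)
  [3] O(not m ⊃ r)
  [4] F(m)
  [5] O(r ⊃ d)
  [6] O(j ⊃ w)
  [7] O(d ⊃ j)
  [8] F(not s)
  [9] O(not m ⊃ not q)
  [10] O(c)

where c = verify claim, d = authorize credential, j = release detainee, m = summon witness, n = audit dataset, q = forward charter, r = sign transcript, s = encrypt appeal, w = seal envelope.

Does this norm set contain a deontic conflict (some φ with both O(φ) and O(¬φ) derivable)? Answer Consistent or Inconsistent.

Inconsistent

From premise 10 we have O(c).
Premise 1 is O(not n ⊃ not c); contrapositively O(c ⊃ n). Since O(c) holds, K gives O(n).
From O(n) and premise 2, O(n ⊃ not w), we obtain O(not w).
Premise 6, O(j ⊃ w), contraposes to O(not w ⊃ not j); with O(not w) we get O(not j).
The contrapositive of premise 7 (O(d ⊃ j)) is O(not j ⊃ not d), and O(not j) is already established, so O(not d).
The contrapositive of premise 5 (O(r ⊃ d)) is O(not d ⊃ not r), and O(not d) is already established, so O(not r).
Premise 3 is O(not m ⊃ r); contrapositively O(not r ⊃ m). Since O(not r) holds, K gives O(m).
Yet premise 4 is F(m), i.e. O(not m).
We now have both O(m) and O(not m) — m is simultaneously obligatory and forbidden, violating the D-axiom.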